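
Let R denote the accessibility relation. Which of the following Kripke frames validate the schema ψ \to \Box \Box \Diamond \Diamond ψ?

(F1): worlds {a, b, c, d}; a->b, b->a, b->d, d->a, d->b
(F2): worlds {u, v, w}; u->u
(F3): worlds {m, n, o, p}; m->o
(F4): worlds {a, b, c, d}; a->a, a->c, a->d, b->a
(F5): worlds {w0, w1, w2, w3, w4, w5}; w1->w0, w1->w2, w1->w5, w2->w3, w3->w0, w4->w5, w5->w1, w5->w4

(F2), (F3)

This is the axiom for a generalized confluence (Geach) condition; its first-order frame correspondent is \forall x \forall z (x R^2 z \to \exists w (x = w \wedge z R^2 w)).
(F1): fails — bR²a but no w with b=w and aR²w.
(F2): condition met.
(F3): condition met.
(F4): fails — aR²c but no w with a=w and cR²w.
(F5): fails — w1R²w3 but no w with w1=w and w3R²w.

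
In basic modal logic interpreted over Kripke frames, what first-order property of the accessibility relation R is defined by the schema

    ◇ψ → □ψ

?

partial functionality: ∀x ∀y ∀z (Rxy ∧ Rxz → y = z)

Suppose ◇ψ→□ψ is valid. Take Rxy, Rxz and set V(ψ)={y}. Then ◇ψ at x, so □ψ at x, so ψ at z, i.e. z=y.
Conversely, on a frame with partial functionality the schema holds at every world under every valuation.
So the correspondent is partial functionality.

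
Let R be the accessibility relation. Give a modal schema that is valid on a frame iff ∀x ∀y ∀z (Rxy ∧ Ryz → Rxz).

The condition is transitivity. The 4 schema □r → □□r defines it.
Suppose □r→□□r is valid. Take Rxy, Ryz and set V(r)={w : Rxw}. Then □r at x, so □□r at x, so □r at y, so r at z, i.e. Rxz.

□r → □□r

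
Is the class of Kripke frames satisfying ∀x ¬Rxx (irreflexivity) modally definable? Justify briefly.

Not modally definable

Modal frame validity is preserved under surjective bounded morphisms.
The 2-cycle (worlds 0,1 with 0→1→0) is irreflexive, and the map sending every world to a single reflexive point • is a surjective bounded morphism (forth: every edge maps to (•,•); back: every world has a successor). So any modal formula valid on the 2-cycle is also valid on the reflexive point, which is not irreflexive.
Hence irreflexivity is not modally definable.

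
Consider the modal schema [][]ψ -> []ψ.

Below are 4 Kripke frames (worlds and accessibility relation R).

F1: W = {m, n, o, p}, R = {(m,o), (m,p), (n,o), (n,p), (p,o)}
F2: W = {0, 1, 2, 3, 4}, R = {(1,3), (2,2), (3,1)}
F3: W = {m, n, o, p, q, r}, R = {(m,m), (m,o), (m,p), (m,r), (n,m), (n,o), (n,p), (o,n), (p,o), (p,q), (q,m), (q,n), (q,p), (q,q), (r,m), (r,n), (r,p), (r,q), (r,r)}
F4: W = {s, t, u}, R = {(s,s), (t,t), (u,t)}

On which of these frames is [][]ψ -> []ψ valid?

F4

The schema corresponds to density: forall x forall y (Rxy -> exists z (Rxz & Rzy)).
F1: fails — Rpo but no z with Rpz and Rzo.
F2: fails — R31 but no z with R3z and Rz1.
F3: fails — Ron but no z with Roz and Rzn.
F4: ✓.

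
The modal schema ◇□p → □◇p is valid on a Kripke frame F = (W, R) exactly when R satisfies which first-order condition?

Suppose ◇□p→□◇p is valid. Take Rxy, Rxz and set V(p)={w : Ryw}. Then □p at y so ◇□p at x, so □◇p at x, so ◇p at z, giving w with Rzw and Ryw.
Conversely, on a frame with convergence the schema holds at every world under every valuation.
Frame condition: ∀x ∀y ∀z (Rxy ∧ Rxz → ∃w (Ryw ∧ Rzw)).

convergence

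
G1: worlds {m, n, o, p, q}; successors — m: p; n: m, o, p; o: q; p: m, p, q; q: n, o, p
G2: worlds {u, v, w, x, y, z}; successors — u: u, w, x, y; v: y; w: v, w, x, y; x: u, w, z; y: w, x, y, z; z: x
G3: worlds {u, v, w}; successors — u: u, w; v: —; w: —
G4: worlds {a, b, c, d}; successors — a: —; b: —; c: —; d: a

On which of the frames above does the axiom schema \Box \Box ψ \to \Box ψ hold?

G3

The schema corresponds to density: \forall x \forall y (Rxy \to \exists z (Rxz \wedge Rzy)).
G1: fails — Rno but no z with Rnz and Rzo.
G2: fails — Rzx but no t with Rzt and Rtx.
G3: holds.
G4: fails — Rda but no z with Rdz and Rza.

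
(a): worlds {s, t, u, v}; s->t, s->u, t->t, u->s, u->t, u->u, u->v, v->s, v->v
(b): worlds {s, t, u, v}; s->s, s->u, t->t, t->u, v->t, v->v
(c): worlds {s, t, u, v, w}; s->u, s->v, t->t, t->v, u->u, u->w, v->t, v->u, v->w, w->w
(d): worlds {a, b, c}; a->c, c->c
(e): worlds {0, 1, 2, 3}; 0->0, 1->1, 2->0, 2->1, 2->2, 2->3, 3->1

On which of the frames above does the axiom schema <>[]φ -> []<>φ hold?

The schema corresponds to convergence: forall x forall y forall z (Rxy & Rxz -> exists w (Ryw & Rzw)).
(a): fails — Ruv and Rut but v and t have no common successor.
(b): fails — Rsu and Rsu but u and u have no common successor.
(c): fails — Rvw and Rvt but w and t have no common successor.
(d): condition met.
(e): fails — R23 and R20 but 3 and 0 have no common successor.

(d)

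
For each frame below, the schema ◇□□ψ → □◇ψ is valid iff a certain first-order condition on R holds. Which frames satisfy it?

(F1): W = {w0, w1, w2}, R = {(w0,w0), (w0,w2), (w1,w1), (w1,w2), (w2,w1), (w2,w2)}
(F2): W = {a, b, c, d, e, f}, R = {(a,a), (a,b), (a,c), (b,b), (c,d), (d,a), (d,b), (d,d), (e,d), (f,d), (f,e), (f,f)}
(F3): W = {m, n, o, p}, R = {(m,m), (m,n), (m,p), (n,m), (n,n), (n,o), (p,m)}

This is the axiom for a generalized confluence (Geach) condition; its first-order frame correspondent is ∀x ∀y ∀z ((xRy ∧ xRz) → ∃w (yR²w ∧ zRw)).
(F1): condition met.
(F2): fails — aRb, aRc but no w with bR²w and cRw.
(F3): fails — nRm, nRo but no w with mR²w and oRw.
Valid on: (F1).

(F1)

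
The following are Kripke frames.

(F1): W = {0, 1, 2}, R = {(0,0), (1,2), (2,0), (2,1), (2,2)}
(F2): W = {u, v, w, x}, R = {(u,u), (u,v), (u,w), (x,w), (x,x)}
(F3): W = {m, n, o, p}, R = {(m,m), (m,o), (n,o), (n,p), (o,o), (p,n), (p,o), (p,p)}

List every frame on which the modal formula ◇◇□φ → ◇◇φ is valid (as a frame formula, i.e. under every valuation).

Frame correspondent (Sahlqvist): ∀x ∀y (xR²y → ∃w (yRw ∧ xR²w)) — i.e. a generalized confluence (Geach) condition.
(F1): holds.
(F2): fails — uR²v but no t with vRt and uR²t.
(F3): holds.
Valid on: (F1), (F3).

(F1), (F3)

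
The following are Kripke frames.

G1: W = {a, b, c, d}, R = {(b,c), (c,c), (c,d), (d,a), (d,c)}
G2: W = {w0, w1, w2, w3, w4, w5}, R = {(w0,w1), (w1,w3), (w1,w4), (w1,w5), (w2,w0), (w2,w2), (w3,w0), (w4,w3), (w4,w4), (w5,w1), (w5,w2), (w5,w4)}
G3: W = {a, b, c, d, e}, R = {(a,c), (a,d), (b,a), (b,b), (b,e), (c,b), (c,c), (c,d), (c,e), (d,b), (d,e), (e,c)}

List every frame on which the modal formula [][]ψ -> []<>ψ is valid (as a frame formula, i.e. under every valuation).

This is the axiom for a generalized confluence (Geach) condition; its first-order frame correspondent is forall x forall z (xRz -> exists w (x R^2 w & zRw)).
G1: fails — dRa but no w with dR²w and aRw.
G2: holds.
G3: holds.

G2, G3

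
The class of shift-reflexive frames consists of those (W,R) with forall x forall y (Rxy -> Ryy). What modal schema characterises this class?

The condition is shift-reflexivity. The T□ schema □(□s → s) defines it.
Suppose □(□s→s) is valid. Take Rxy and set V(s)={w : Ryw}. Then at y, □s holds; since □(□s→s) at x, □s→s at y, so s at y, i.e. Ryy.

□(□s → s)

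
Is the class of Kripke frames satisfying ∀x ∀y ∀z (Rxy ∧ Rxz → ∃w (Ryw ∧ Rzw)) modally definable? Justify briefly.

Yes: it is convergence, defined by the .2 schema ◇□p → □◇p.
Suppose ◇□p→□◇p is valid. Take Rxy, Rxz and set V(p)={w : Ryw}. Then □p at y so ◇□p at x, so □◇p at x, so ◇p at z, giving w with Rzw and Ryw.

Definable; ◇□p → □◇p defines it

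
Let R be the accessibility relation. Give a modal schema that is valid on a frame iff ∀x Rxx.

The condition is reflexivity. The T schema □ψ → ψ defines it.

□ψ → ψ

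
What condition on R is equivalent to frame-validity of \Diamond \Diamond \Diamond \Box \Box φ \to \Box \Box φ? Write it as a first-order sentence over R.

This is a Sahlqvist (Geach-type) schema ◇^3□^2φ → □^2◇^0φ.
First-order correspondent: \forall x \forall y \forall z ((x R^3 y \wedge x R^2 z) \to \exists w (y R^2 w \wedge z = w)).

\forall x \forall y \forall z ((x R^3 y \wedge x R^2 z) \to \exists w (y R^2 w \wedge z = w))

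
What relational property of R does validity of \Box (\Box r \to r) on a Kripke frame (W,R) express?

This is the T□ axiom.
Its frame correspondent is shift-reflexivity — \forall x \forall y (Rxy \to Ryy).

shift-reflexivity: \forall x \forall y (Rxy \to Ryy)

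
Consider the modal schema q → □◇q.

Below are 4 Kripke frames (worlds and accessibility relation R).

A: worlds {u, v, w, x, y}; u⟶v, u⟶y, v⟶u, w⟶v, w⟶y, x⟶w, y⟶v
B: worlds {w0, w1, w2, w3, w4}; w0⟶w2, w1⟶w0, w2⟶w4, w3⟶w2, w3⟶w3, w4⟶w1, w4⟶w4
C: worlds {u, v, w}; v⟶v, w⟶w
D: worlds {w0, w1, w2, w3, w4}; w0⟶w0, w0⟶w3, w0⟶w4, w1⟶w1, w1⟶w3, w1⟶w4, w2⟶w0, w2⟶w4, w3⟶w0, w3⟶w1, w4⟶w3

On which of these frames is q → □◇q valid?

C

The schema corresponds to symmetry: ∀x ∀y (Rxy → Ryx).
A: fails — Rxw but not Rwx.
B: fails — Rw1w0 but not Rw0w1.
C: holds.
D: fails — Rw0w4 but not Rw4w0.
Valid on: C.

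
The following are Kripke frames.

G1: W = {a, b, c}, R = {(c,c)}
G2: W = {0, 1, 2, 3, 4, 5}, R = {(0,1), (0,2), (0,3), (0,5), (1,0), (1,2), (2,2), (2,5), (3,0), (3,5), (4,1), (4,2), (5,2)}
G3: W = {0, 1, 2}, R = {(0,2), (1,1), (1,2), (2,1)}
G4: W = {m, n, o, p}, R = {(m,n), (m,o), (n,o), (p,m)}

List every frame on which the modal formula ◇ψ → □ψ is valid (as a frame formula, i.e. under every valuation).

G1

Frame correspondent (Sahlqvist): ∀x ∀y ∀z (Rxy ∧ Rxz → y = z) — i.e. partial functionality.
G1: satisfies the condition.
G2: fails — 0 sees both 1 and 2.
G3: fails — 1 sees both 1 and 2.
G4: fails — m sees both n and o.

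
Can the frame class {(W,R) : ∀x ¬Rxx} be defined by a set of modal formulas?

Not modally definable

Any modally definable frame class is closed under surjective bounded morphisms.
The 4-cycle (worlds 0,1,2,3 with 0→1→2→3→0) is irreflexive, and the map sending every world to a single reflexive point • is a surjective bounded morphism (forth: every edge maps to (•,•); back: every world has a successor). So any modal formula valid on the 4-cycle is also valid on the reflexive point, which is not irreflexive.
Hence irreflexivity is not modally definable.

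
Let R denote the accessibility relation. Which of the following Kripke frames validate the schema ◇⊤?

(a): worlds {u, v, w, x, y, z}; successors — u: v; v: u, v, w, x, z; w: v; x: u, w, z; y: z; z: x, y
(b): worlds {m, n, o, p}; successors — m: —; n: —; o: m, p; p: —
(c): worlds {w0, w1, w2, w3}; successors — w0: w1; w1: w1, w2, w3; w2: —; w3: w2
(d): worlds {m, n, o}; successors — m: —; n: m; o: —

(a)

The schema corresponds to seriality: ∀x ∃y Rxy.
(a): ✓.
(b): fails — world m has no successor.
(c): fails — world w2 has no successor.
(d): fails — world m has no successor.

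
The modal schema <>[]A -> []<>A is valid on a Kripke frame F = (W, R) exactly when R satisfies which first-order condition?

convergence: forall x forall y forall z (Rxy & Rxz -> exists w (Ryw & Rzw))

Suppose ◇□A→□◇A is valid. Take Rxy, Rxz and set V(A)={w : Ryw}. Then □A at y so ◇□A at x, so □◇A at x, so ◇A at z, giving w with Rzw and Ryw.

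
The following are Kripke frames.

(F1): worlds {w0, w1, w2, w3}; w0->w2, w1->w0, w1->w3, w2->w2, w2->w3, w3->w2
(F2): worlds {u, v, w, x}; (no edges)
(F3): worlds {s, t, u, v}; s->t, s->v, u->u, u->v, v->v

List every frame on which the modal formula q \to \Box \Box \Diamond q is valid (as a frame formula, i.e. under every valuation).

The schema corresponds to a generalized confluence (Geach) condition: \forall x \forall z (x R^2 z \to \exists w (x = w \wedge zRw)).
(F1): fails — w0R²w2 but no w with w0=w and w2Rw.
(F2): holds.
(F3): fails — sR²v but no w with s=w and vRw.

(F2)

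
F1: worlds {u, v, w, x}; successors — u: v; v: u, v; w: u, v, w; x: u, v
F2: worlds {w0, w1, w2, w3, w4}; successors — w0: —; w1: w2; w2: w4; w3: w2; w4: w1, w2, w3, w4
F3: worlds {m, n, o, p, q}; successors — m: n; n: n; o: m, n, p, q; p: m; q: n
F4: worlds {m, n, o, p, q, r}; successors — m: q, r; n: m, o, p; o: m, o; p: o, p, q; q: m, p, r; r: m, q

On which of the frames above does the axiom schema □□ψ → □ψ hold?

Frame correspondent (Sahlqvist): ∀x ∀y (Rxy → ∃z (Rxz ∧ Rzy)) — i.e. density.
F1: satisfies the condition.
F2: fails — Rw1w2 but no z with Rw1z and Rzw2.
F3: fails — Rop but no z with Roz and Rzp.
F4: satisfies the condition.

F1, F4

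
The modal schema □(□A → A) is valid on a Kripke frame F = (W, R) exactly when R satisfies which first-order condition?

Shift-reflexivity

Suppose □(□A→A) is valid. Take Rxy and set V(A)={w : Ryw}. Then at y, □A holds; since □(□A→A) at x, □A→A at y, so A at y, i.e. Ryy.
Conversely, any frame satisfying ∀x ∀y (Rxy → Ryy) validates the schema.
So the correspondent is shift-reflexivity.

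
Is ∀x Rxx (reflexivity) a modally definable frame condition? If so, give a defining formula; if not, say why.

Definable; □r → r defines it

This is a Sahlqvist condition; the T axiom □r → r defines it.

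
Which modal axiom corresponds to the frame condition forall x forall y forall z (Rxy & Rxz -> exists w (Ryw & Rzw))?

◇□s → □◇s

This is convergence; the standard corresponding axiom is .2: ◇□s → □◇s.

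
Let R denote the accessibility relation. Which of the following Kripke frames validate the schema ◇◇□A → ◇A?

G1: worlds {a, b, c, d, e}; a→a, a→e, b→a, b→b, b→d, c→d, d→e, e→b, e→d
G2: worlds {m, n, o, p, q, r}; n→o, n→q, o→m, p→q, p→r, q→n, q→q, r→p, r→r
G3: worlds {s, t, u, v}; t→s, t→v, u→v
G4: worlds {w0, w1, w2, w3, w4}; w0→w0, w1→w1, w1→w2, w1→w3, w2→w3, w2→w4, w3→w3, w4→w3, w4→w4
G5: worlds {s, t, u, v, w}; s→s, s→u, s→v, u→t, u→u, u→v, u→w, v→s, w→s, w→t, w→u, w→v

G3, G4

This is the axiom for a generalized confluence (Geach) condition; its first-order frame correspondent is ∀x ∀y (xR²y → ∃w (yRw ∧ xRw)).
G1: fails — aR²e but no w with eRw and aRw.
G2: fails — nR²m but no w with mRw and nRw.
G3: holds.
G4: holds.
G5: fails — sR²t but no w* with tRw* and sRw*.
Valid on: G3, G4.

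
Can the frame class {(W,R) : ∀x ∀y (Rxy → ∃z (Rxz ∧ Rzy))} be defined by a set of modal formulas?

Yes — defined by □□q → □q

This is a Sahlqvist condition; the C4 axiom □□q → □q defines it.
Suppose □□q→□q is valid. Take Rxy and set V(q)={w : xR²w}. Then □□q at x, so □q at x, so q at y, i.e. ∃z(Rxz∧Rzy).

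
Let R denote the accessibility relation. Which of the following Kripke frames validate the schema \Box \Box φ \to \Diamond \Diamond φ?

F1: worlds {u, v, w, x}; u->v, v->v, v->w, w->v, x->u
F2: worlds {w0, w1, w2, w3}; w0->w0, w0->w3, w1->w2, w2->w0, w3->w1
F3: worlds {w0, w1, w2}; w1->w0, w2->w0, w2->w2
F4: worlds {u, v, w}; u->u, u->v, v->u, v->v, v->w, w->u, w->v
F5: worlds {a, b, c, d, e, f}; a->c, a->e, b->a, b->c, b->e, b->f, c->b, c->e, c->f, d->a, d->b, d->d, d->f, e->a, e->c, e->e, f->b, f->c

Frame correspondent (Sahlqvist): \forall x \exists w (x R^2 w \wedge x R^2 w) — i.e. a generalized confluence (Geach) condition.
F1: satisfies the condition.
F2: satisfies the condition.
F3: fails — at w0 but no w with w0R²w and w0R²w.
F4: satisfies the condition.
F5: satisfies the condition.
Valid on: F1, F2, F4, F5.

F1, F2, F4, F5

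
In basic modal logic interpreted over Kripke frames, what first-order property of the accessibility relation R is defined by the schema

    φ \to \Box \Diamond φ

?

Symmetry

Suppose φ→□◇φ is valid. Take Rxy and set V(φ)={x}. Then φ at x, so □◇φ at x, so ◇φ at y, so some z with Ryz has φ; z=x, i.e. Ryx.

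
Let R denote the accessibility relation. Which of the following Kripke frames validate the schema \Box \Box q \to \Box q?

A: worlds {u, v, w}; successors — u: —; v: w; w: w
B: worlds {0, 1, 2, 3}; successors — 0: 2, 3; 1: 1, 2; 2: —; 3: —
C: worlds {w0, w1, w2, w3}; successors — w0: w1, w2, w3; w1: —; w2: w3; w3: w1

A

This is the axiom for density; its first-order frame correspondent is \forall x \forall y (Rxy \to \exists z (Rxz \wedge Rzy)).
A: holds.
B: fails — R03 but no z with R0z and Rz3.
C: fails — Rw3w1 but no z with Rw3z and Rzw1.
Valid on: A.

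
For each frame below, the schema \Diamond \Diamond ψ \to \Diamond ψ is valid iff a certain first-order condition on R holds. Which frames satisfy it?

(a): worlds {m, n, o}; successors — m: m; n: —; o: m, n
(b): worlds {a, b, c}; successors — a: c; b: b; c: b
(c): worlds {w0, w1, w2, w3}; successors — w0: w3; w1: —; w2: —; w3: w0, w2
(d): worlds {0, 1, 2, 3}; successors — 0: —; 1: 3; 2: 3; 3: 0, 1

This is the axiom for transitivity; its first-order frame correspondent is \forall x \forall y \forall z (Rxy \wedge Ryz \to Rxz).
(a): condition met.
(b): fails — Rac and Rcb but not Rab.
(c): fails — Rw0w3 and Rw3w2 but not Rw0w2.
(d): fails — R23 and R31 but not R21.
Valid on: (a).

(a)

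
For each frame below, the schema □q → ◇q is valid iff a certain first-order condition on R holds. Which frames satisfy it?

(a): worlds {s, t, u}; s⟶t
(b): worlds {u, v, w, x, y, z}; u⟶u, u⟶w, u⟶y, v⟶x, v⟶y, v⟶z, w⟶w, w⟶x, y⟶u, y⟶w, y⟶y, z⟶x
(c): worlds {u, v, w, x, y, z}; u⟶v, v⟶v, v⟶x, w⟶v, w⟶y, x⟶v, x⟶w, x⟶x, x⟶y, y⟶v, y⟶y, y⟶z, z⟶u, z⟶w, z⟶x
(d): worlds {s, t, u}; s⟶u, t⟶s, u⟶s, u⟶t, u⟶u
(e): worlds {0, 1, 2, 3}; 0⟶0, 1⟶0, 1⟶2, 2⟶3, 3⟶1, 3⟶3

(c), (d), (e)

Frame correspondent (Sahlqvist): ∀x ∃y Rxy — i.e. seriality.
(a): fails — world t has no successor.
(b): fails — world x has no successor.
(c): holds.
(d): holds.
(e): holds.
Valid on: (c), (d), (e).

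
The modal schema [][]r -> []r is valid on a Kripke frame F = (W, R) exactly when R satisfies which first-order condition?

Density

This is the C4 axiom.
Its frame correspondent is density — forall x forall y (Rxy -> exists z (Rxz & Rzy)).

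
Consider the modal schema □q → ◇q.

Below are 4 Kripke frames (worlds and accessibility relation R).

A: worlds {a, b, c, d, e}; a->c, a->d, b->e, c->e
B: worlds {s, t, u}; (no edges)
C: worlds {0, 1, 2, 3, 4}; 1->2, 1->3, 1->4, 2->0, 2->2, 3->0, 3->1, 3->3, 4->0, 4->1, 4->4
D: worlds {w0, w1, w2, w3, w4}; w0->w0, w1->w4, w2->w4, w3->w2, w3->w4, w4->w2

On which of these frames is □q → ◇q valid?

The schema corresponds to seriality: ∀x ∃y Rxy.
A: fails — world d has no successor.
B: fails — world s has no successor.
C: fails — world 0 has no successor.
D: holds.

D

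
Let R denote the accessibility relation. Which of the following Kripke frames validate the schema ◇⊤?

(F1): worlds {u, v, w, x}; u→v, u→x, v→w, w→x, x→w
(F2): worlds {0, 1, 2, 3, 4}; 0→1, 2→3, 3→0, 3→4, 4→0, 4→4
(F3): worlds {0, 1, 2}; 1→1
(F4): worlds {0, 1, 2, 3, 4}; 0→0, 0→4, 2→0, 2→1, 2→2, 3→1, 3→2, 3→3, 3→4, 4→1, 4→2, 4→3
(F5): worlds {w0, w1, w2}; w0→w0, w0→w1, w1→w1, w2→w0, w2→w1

The schema corresponds to seriality: ∀x ∃y Rxy.
(F1): holds.
(F2): fails — world 1 has no successor.
(F3): fails — world 0 has no successor.
(F4): fails — world 1 has no successor.
(F5): holds.
Valid on: (F1), (F5).

(F1), (F5)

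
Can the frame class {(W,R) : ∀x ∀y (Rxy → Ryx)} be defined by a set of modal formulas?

This is a Sahlqvist condition; the B axiom r → □◇r defines it.
Suppose r→□◇r is valid. Take Rxy and set V(r)={x}. Then r at x, so □◇r at x, so ◇r at y, so some z with Ryz has r; z=x, i.e. Ryx.

Yes, by r → □◇r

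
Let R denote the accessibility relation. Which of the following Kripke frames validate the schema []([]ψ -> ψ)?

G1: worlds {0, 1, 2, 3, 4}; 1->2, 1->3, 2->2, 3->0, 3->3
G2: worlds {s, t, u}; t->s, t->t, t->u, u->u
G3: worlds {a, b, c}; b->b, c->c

G3

The schema corresponds to shift-reflexivity: forall x forall y (Rxy -> Ryy).
G1: fails — R30 but not R00.
G2: fails — Rts but not Rss.
G3: ✓.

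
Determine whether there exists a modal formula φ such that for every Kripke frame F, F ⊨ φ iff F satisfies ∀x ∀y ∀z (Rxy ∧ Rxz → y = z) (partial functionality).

Definable; ◇q → □q defines it

Yes: it is partial functionality, defined by the CD schema ◇q → □q.
Suppose ◇q→□q is valid. Take Rxy, Rxz and set V(q)={y}. Then ◇q at x, so □q at x, so q at z, i.e. z=y.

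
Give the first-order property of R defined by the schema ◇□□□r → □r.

This is a Sahlqvist (Geach-type) schema ◇^1□^3r → □^1◇^0r.
First-order correspondent: ∀x ∀y ∀z ((xRy ∧ xRz) → ∃w (yR³w ∧ z = w)).

∀x ∀y ∀z ((xRy ∧ xRz) → ∃w (yR³w ∧ z = w))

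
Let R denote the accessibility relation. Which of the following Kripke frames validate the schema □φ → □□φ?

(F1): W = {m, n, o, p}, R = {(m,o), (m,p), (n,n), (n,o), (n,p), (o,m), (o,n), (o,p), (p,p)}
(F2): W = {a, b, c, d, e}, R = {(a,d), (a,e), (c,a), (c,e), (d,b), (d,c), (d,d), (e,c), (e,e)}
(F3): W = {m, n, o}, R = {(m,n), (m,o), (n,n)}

Frame correspondent (Sahlqvist): ∀x ∀y ∀z (Rxy ∧ Ryz → Rxz) — i.e. transitivity.
(F1): fails — Rom and Rmo but not Roo.
(F2): fails — Rdc and Rce but not Rde.
(F3): condition met.
Valid on: (F3).

(F3)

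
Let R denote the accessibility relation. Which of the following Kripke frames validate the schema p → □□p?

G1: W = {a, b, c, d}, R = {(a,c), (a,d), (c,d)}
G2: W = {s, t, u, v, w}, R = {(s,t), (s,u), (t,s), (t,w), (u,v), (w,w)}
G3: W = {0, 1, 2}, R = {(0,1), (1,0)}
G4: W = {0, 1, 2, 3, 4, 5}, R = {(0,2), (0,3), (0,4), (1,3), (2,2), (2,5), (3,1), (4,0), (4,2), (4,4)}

Frame correspondent (Sahlqvist): ∀x ∀z (xR²z → ∃w (x = w ∧ z = w)) — i.e. a generalized confluence (Geach) condition.
G1: fails — aR²d but a ≠ d.
G2: fails — sR²v but s ≠ v.
G3: satisfies the condition.
G4: fails — 0R²1 but 0 ≠ 1.

G3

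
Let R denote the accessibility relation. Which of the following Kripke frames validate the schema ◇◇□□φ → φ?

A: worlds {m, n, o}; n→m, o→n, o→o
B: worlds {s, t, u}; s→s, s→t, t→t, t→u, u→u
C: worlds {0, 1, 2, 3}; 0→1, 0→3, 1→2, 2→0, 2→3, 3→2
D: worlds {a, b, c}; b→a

This is the axiom for a generalized confluence (Geach) condition; its first-order frame correspondent is ∀x ∀y (xR²y → ∃w (yR²w ∧ x = w)).
A: fails — oR²m but no w with mR²w and o=w.
B: fails — sR²t but no w with tR²w and s=w.
C: fails — 0R²2 but no w with 2R²w and 0=w.
D: ✓.

D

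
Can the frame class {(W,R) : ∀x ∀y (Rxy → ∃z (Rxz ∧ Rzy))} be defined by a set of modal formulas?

Definable; □□p → □p defines it

Yes: it is density, defined by the C4 schema □□p → □p.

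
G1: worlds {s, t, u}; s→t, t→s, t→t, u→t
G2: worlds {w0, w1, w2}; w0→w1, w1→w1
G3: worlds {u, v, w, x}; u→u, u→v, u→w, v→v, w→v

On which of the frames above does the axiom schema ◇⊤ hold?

G1

Frame correspondent (Sahlqvist): ∀x ∃y Rxy — i.e. seriality.
G1: satisfies the condition.
G2: fails — world w2 has no successor.
G3: fails — world x has no successor.
Valid on: G1.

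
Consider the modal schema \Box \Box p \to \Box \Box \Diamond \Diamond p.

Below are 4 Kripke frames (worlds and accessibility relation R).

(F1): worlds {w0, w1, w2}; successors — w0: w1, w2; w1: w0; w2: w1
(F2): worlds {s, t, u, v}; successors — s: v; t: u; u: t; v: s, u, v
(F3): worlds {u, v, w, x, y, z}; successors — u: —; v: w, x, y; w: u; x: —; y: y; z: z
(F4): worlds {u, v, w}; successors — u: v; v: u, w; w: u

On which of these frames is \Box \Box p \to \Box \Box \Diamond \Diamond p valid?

The schema corresponds to a generalized confluence (Geach) condition: \forall x \forall z (x R^2 z \to \exists w (x R^2 w \wedge z R^2 w)).
(F1): fails — w1R²w2 but no w with w1R²w and w2R²w.
(F2): holds.
(F3): fails — vR²u but no t with vR²t and uR²t.
(F4): fails — uR²w but no t with uR²t and wR²t.
Valid on: (F2).

(F2)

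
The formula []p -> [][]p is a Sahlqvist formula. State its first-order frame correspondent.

Suppose □p→□□p is valid. Take Rxy, Ryz and set V(p)={w : Rxw}. Then □p at x, so □□p at x, so □p at y, so p at z, i.e. Rxz.

Transitivity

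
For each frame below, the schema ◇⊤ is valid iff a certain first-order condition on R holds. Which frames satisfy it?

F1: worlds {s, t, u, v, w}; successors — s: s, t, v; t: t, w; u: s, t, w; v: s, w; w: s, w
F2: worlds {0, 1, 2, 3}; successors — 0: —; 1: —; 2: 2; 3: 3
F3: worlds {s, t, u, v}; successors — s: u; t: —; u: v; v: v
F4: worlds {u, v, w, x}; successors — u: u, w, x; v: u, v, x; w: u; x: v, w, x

The schema corresponds to seriality: ∀x ∃y Rxy.
F1: holds.
F2: fails — world 0 has no successor.
F3: fails — world t has no successor.
F4: holds.

F1, F4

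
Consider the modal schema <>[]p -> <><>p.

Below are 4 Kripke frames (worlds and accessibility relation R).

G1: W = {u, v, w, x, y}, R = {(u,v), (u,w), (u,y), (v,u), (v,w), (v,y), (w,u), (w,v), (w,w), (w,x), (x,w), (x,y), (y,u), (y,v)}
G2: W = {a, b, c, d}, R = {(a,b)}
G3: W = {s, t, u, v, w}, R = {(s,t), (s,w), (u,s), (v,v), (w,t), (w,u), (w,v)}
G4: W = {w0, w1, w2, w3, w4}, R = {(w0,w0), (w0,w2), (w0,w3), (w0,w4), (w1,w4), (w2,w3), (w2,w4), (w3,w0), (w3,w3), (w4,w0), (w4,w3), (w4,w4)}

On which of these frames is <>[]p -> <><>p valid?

Frame correspondent (Sahlqvist): forall x forall y (xRy -> exists w (yRw & x R^2 w)) — i.e. a generalized confluence (Geach) condition.
G1: ✓.
G2: fails — aRb but no w with bRw and aR²w.
G3: fails — sRt but no w* with tRw* and sR²w*.
G4: ✓.
Valid on: G1, G4.

G1, G4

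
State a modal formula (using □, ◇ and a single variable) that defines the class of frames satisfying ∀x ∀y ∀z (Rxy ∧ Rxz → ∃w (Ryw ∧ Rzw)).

This is convergence; the standard corresponding axiom is .2: ◇□p → □◇p.

◇□p → □◇p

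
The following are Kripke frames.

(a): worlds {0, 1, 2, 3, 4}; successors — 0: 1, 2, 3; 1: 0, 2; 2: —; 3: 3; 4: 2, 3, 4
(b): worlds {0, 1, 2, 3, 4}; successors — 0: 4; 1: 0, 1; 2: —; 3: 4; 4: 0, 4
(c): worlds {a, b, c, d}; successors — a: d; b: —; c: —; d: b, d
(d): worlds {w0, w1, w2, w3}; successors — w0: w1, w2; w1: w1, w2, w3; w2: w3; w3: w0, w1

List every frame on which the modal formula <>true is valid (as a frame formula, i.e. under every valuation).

(d)

This is the axiom for seriality; its first-order frame correspondent is forall x exists y Rxy.
(a): fails — world 2 has no successor.
(b): fails — world 2 has no successor.
(c): fails — world b has no successor.
(d): holds.
Valid on: (d).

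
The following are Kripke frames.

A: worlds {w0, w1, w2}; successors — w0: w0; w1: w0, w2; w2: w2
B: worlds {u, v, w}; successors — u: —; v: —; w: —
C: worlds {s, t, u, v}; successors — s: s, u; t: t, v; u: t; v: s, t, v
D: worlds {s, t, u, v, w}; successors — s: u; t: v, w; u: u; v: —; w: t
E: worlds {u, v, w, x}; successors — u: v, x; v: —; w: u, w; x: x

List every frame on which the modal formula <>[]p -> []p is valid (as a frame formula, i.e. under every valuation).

Frame correspondent (Sahlqvist): forall x forall y forall z (Rxy & Rxz -> Ryz) — i.e. the Euclidean property.
A: fails — Rw1w2 and Rw1w0 but not Rw2w0.
B: condition met.
C: fails — Rsu and Rsu but not Ruu.
D: fails — Rtv and Rtv but not Rvv.
E: fails — Ruv and Ruv but not Rvv.
Valid on: B.

B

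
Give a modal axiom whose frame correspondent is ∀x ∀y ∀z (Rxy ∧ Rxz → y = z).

A defining formula is ◇s → □s (the CD axiom).
Suppose ◇s→□s is valid. Take Rxy, Rxz and set V(s)={y}. Then ◇s at x, so □s at x, so s at z, i.e. z=y.

◇s → □s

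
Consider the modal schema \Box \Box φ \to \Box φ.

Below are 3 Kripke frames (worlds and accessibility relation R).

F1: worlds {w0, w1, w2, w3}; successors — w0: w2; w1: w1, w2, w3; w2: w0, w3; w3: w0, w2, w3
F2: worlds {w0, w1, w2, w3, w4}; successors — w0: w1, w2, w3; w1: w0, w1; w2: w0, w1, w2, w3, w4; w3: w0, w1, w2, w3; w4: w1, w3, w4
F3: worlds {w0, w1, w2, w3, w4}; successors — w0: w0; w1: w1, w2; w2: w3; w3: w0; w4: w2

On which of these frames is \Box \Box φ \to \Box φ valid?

The schema corresponds to density: \forall x \forall y (Rxy \to \exists z (Rxz \wedge Rzy)).
F1: fails — Rw0w2 but no z with Rw0z and Rzw2.
F2: satisfies the condition.
F3: fails — Rw4w2 but no z with Rw4z and Rzw2.

F2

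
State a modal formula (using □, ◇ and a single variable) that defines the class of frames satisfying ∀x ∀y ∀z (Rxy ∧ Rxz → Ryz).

A defining formula is ◇r → □◇r (the 5 axiom).
Suppose ◇r→□◇r is valid. Take Rxy, Rxz and set V(r)={y}. Then ◇r at x, so □◇r at x, so ◇r at z, so some w with Rzw has r; w=y, i.e. Rzy. By symmetry of the argument, Ryz.

◇r → □◇r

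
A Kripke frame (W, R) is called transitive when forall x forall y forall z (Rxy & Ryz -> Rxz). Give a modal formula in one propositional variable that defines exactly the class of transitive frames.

A defining formula is □q → □□q (the 4 axiom).
Suppose □q→□□q is valid. Take Rxy, Ryz and set V(q)={w : Rxw}. Then □q at x, so □□q at x, so □q at y, so q at z, i.e. Rxz.

□q → □□q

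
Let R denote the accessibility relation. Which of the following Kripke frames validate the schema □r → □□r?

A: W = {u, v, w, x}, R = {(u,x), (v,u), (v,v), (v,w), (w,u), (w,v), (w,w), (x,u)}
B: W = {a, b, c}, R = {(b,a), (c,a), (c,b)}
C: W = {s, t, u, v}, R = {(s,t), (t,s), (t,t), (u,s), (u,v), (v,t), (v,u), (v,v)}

The schema corresponds to transitivity: ∀x ∀y ∀z (Rxy ∧ Ryz → Rxz).
A: fails — Rwu and Rux but not Rwx.
B: holds.
C: fails — Ruv and Rvt but not Rut.
Valid on: B.

B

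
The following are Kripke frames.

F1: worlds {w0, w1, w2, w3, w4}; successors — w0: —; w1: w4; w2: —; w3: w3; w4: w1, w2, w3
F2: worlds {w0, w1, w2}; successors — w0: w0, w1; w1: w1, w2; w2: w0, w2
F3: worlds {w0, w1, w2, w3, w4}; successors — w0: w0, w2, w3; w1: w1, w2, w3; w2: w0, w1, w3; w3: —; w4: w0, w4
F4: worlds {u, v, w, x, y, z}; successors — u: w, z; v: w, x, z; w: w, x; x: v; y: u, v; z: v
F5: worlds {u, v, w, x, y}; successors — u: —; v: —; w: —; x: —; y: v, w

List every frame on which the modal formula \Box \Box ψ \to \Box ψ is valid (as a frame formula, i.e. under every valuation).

F2, F3

The schema corresponds to density: \forall x \forall y (Rxy \to \exists z (Rxz \wedge Rzy)).
F1: fails — Rw4w2 but no z with Rw4z and Rzw2.
F2: condition met.
F3: condition met.
F4: fails — Ruz but no t with Rut and Rtz.
F5: fails — Ryv but no z with Ryz and Rzv.
Valid on: F2, F3.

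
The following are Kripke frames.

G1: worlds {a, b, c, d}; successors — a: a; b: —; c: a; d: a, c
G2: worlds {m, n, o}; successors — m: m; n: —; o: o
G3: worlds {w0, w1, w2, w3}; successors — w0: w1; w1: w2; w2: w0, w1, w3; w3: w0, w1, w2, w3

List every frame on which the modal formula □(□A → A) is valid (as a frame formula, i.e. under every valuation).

This is the axiom for shift-reflexivity; its first-order frame correspondent is ∀x ∀y (Rxy → Ryy).
G1: fails — Rdc but not Rcc.
G2: condition met.
G3: fails — Rw1w2 but not Rw2w2.

G2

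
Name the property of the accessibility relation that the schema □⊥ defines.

Emptiness of R

□⊥ is valid iff no world has any successor (otherwise □⊥ fails at any world with one).
The converse is a direct semantic check.
Frame condition: ∀x ∀y ¬Rxy.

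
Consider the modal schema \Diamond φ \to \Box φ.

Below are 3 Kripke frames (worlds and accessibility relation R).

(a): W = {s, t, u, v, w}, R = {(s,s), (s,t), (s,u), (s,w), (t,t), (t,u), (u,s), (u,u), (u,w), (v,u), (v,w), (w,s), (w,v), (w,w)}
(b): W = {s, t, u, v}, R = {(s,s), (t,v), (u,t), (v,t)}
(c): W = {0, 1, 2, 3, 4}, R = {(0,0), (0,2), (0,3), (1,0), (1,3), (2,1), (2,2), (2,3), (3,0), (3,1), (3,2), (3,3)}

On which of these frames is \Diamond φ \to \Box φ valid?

The schema corresponds to partial functionality: \forall x \forall y \forall z (Rxy \wedge Rxz \to y = z).
(a): fails — s sees both s and t.
(b): condition met.
(c): fails — 0 sees both 0 and 2.

(b)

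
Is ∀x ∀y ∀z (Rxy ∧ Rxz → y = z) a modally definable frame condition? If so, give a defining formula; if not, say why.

Yes: it is partial functionality, defined by the CD schema ◇q → □q.
Suppose ◇q→□q is valid. Take Rxy, Rxz and set V(q)={y}. Then ◇q at x, so □q at x, so q at z, i.e. z=y.

Definable; ◇q → □q defines it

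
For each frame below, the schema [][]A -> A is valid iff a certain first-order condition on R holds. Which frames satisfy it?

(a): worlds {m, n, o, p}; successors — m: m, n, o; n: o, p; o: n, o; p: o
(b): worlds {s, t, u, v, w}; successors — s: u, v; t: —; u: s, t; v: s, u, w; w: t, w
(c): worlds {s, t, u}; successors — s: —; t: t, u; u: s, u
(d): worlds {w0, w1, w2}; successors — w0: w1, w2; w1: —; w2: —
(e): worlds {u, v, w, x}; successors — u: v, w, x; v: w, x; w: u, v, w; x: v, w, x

(e)

The schema corresponds to a generalized confluence (Geach) condition: forall x exists w (x R^2 w & x = w).
(a): fails — at p but no w with pR²w and p=w.
(b): fails — at t but no w* with tR²w* and t=w*.
(c): fails — at s but no w with sR²w and s=w.
(d): fails — at w0 but no w with w0R²w and w0=w.
(e): holds.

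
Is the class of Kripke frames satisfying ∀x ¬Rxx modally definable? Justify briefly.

If a class were modally definable it would be closed under surjective bounded morphisms (Goldblatt–Thomason).
The 4-cycle (worlds a,b,c,d with a→b→c→d→a) is irreflexive, and the map sending every world to a single reflexive point • is a surjective bounded morphism (forth: every edge maps to (•,•); back: every world has a successor). So any modal formula valid on the 4-cycle is also valid on the reflexive point, which is not irreflexive.
So the class is not modally definable.

No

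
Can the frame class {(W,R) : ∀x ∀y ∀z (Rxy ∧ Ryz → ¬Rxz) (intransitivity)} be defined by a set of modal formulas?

Any modally definable frame class is closed under surjective bounded morphisms.
The 7-cycle (worlds a,b,c,d,e,f,g with a→b→c→d→e→f→g→a) is intransitive. Mapping every world to a single reflexive point • is a surjective bounded morphism; the reflexive point is not intransitive (R••∧R•• but R••).
So the class is not modally definable.

No — not modally definable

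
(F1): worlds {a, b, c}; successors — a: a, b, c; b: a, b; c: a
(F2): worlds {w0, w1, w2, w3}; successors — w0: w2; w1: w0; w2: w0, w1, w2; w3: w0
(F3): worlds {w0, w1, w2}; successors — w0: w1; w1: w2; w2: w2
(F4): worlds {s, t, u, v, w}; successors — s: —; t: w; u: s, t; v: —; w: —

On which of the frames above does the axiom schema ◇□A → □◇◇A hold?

(F1), (F3)

Frame correspondent (Sahlqvist): ∀x ∀y ∀z ((xRy ∧ xRz) → ∃w (yRw ∧ zR²w)) — i.e. a generalized confluence (Geach) condition.
(F1): ✓.
(F2): fails — w2Rw1, w2Rw1 but no w with w1Rw and w1R²w.
(F3): ✓.
(F4): fails — tRw, tRw but no w* with wRw* and wR²w*.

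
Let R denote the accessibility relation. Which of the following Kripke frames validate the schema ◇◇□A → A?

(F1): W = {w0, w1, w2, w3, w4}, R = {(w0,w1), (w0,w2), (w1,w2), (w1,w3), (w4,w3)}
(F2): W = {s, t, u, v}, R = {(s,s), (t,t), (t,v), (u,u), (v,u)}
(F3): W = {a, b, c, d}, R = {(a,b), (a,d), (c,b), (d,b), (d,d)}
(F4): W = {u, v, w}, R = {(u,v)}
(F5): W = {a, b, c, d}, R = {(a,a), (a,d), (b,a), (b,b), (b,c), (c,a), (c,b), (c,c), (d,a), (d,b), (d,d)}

Frame correspondent (Sahlqvist): ∀x ∀y (xR²y → ∃w (yRw ∧ x = w)) — i.e. a generalized confluence (Geach) condition.
(F1): fails — w0R²w2 but no w with w2Rw and w0=w.
(F2): fails — tR²u but no w with uRw and t=w.
(F3): fails — aR²b but no w with bRw and a=w.
(F4): ✓.
(F5): fails — bR²a but no w with aRw and b=w.
Valid on: (F4).

(F4)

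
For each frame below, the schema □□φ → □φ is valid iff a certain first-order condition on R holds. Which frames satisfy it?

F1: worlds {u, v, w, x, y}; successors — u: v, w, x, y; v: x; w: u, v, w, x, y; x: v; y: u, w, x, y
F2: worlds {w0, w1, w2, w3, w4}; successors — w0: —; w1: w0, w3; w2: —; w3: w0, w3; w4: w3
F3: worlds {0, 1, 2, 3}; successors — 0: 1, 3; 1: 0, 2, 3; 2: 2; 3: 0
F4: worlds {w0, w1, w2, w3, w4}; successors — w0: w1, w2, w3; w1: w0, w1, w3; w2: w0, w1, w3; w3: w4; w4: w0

Frame correspondent (Sahlqvist): ∀x ∀y (Rxy → ∃z (Rxz ∧ Rzy)) — i.e. density.
F1: fails — Rvx but no z with Rvz and Rzx.
F2: holds.
F3: fails — R01 but no z with R0z and Rz1.
F4: fails — Rw4w0 but no z with Rw4z and Rzw0.
Valid on: F2.

F2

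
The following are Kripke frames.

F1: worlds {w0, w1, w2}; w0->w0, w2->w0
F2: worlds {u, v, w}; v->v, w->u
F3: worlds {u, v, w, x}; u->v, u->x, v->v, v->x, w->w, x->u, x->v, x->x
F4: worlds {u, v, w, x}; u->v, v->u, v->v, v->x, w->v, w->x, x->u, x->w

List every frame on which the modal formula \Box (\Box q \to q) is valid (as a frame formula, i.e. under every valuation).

F1

This is the axiom for shift-reflexivity; its first-order frame correspondent is \forall x \forall y (Rxy \to Ryy).
F1: ✓.
F2: fails — Rwu but not Ruu.
F3: fails — Rxu but not Ruu.
F4: fails — Rxw but not Rww.
Valid on: F1.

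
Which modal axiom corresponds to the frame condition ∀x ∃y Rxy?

The condition is seriality. The D schema □r → ◇r defines it.
Suppose □r→◇r is valid. At any x set V(r)=W. Then □r at x, so ◇r at x, so x has a successor.

□r → ◇r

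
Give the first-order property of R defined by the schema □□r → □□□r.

This is a Sahlqvist (Geach-type) schema ◇^0□^2r → □^3◇^0r.
Minimal-valuation argument: fix x; take any y with xR^0y and any z with xR^3z. Set V(r) to the set of worlds R-reachable from y in exactly 2 steps. Then □^2r holds at y, so the antecedent holds at x; validity forces ◇^0r at z, giving a w with zR^0w and yR^2w.
First-order correspondent: ∀x ∀z (xR³z → ∃w (xR²w ∧ z = w)).

∀x ∀z (xR³z → ∃w (xR²w ∧ z = w))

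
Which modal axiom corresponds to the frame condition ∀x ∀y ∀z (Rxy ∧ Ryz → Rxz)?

The condition is transitivity. The 4 schema □r → □□r defines it.
Suppose □r→□□r is valid. Take Rxy, Ryz and set V(r)={w : Rxw}. Then □r at x, so □□r at x, so □r at y, so r at z, i.e. Rxz.

□r → □□r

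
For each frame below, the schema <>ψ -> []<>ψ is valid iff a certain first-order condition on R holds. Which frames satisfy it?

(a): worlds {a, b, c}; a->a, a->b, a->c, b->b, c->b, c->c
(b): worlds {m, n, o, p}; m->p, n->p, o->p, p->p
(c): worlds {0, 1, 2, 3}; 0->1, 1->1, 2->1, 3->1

This is the axiom for the Euclidean property; its first-order frame correspondent is forall x forall y forall z (Rxy & Rxz -> Ryz).
(a): fails — Rab and Raa but not Rba.
(b): satisfies the condition.
(c): satisfies the condition.

(b), (c)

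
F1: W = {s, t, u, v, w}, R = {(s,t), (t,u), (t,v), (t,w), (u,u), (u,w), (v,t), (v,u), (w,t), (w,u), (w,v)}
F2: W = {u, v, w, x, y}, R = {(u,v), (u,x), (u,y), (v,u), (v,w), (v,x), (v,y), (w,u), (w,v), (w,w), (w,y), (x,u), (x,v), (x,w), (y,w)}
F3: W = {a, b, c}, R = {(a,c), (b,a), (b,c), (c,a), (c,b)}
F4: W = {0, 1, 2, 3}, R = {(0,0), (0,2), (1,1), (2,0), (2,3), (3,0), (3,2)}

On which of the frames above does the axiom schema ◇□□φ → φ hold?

Frame correspondent (Sahlqvist): ∀x ∀y (xRy → ∃w (yR²w ∧ x = w)) — i.e. a generalized confluence (Geach) condition.
F1: fails — sRt but no w* with tR²w* and s=w*.
F2: ✓.
F3: fails — bRc but no w with cR²w and b=w.
F4: fails — 3R2 but no w with 2R²w and 3=w.

F2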